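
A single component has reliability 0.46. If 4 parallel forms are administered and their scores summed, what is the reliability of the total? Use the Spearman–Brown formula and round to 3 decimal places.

0.773

ρ_k = kρ / (1 + (k−1)ρ) = 4·0.46 / (1 + 3·0.46) = 1.840 / 2.380 = 0.773.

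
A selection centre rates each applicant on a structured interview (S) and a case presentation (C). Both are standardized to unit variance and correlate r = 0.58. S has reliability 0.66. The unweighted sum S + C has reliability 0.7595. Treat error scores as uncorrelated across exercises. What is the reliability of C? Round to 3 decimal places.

Var(S+C) = 2 + 2·0.58 = 3.160.
True-score variance = ρ_S + ρ_C + 2·0.58, so 0.7595 = (0.66 + ρ_C + 1.16) / 3.160.
ρ_C = 0.7595·3.160 − 0.66 − 1.16 = 0.580.

0.580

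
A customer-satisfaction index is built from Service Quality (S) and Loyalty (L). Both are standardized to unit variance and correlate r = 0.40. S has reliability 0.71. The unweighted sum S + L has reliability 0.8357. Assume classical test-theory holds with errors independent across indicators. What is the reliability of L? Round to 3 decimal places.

Var(S+L) = 2 + 2·0.40 = 2.800.
True-score variance = ρ_S + ρ_L + 2·0.40, so 0.8357 = (0.71 + ρ_L + 0.80) / 2.800.
ρ_L = 0.8357·2.800 − 0.71 − 0.80 = 0.830.

0.830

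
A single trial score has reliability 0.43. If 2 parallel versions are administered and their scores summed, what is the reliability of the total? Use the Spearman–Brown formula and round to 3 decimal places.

0.601

ρ_k = kρ / (1 + (k−1)ρ) = 2·0.43 / (1 + 1·0.43) = 0.860 / 1.430 = 0.601.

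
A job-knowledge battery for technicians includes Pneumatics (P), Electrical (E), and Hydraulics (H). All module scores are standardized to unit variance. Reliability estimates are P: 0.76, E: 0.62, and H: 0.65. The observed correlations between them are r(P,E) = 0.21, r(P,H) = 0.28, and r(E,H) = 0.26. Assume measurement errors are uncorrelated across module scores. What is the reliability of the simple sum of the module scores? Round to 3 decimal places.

Var(P+E+H) = 3 + 2·[0.21 + 0.28 + 0.26] = 3 + 1.5 = 4.5.
Because errors are independent across components, Cov(Tᵢ,Tⱼ) = Cov(Xᵢ,Xⱼ); the off-diagonal part of the true-score variance is the same as above.
True-score variance = [0.76 + 0.62 + 0.65] + 1.5 = 2.03 + 1.5 = 3.53.
Reliability = 3.53 / 4.5 = 0.784.

0.784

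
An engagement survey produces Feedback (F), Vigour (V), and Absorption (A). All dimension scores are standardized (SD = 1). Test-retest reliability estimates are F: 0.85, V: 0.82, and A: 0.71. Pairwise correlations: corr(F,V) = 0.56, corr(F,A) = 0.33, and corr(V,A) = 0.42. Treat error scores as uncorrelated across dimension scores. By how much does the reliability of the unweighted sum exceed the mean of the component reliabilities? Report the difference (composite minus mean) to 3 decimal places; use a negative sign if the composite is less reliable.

Var(sum) = 3 + 2.62 = 5.62; true-score variance = 2.38 + 2.62 = 5; composite reliability = 0.8897.
Mean component reliability = 0.7933.
Difference = 0.8897 − 0.7933 = 0.096.

0.096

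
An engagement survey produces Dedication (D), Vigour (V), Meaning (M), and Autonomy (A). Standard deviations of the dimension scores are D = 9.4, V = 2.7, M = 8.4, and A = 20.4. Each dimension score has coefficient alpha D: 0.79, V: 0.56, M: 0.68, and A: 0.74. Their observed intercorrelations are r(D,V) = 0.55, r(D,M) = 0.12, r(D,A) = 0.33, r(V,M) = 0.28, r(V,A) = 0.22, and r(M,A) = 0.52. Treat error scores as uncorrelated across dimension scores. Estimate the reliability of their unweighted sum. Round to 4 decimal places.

0.8429

Var(D+V+M+A) = 9.4² + 2.7² + 8.4² + 20.4² + 2·[9.4·2.7·0.55 + 9.4·8.4·0.12 + 9.4·20.4·0.33 + 2.7·8.4·0.28 + 2.7·20.4·0.22 + 8.4·20.4·0.52] = 582.37 + 388.58 = 970.95.
Because errors are independent across components, Cov(Tᵢ,Tⱼ) = Cov(Xᵢ,Xⱼ); the off-diagonal part of the true-score variance is the same as above.
True-score variance = [9.4²·0.79 + 2.7²·0.56 + 8.4²·0.68 + 20.4²·0.74] + 388.58 = 429.826 + 388.58 = 818.406.
Reliability = 818.406 / 970.95 = 0.8429.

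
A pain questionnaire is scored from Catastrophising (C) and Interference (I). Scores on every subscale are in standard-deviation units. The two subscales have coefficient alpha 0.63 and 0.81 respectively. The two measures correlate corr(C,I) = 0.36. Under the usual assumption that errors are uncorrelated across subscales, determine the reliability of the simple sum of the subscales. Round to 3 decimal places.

0.794

Var(C+I) = 2 + 2·[0.36] = 2 + 0.72 = 2.72.
Under uncorrelated errors the observed covariances equal the true-score covariances, so only the own-variance terms attenuate.
True-score variance = [0.63 + 0.81] + 0.72 = 1.44 + 0.72 = 2.16.
Reliability = 2.16 / 2.72 = 0.794.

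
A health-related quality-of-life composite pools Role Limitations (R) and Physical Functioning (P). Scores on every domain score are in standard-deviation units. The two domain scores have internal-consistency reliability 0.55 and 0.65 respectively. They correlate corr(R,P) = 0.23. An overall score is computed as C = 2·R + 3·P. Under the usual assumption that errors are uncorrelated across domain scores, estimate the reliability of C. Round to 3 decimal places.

0.686

Var(C) = 2² + 3² + 2·[6·0.23] = 13 + 2.76 = 15.76.
Under uncorrelated errors the observed covariances equal the true-score covariances, so only the own-variance terms attenuate.
True-score variance = [2²·0.55 + 3²·0.65] + 2.76 = 8.05 + 2.76 = 10.81.
Reliability = 10.81 / 15.76 = 0.686.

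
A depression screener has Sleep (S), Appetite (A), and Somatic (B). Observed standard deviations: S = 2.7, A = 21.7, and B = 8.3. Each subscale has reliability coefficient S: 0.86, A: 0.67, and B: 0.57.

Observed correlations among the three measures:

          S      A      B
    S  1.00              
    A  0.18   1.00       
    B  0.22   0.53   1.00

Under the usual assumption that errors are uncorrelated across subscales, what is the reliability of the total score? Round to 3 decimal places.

0.758

Var(S+A+B) = 2.7² + 21.7² + 8.3² + 2·[2.7·21.7·0.18 + 2.7·8.3·0.22 + 21.7·8.3·0.53] = 547.07 + 221.869 = 768.939.
With uncorrelated errors the cross-covariances are all true-score covariance, so they carry over unchanged; only the diagonal terms shrink to ρᵢσᵢ².
True-score variance = [2.7²·0.86 + 21.7²·0.67 + 8.3²·0.57] + 221.869 = 361.033 + 221.869 = 582.902.
Reliability = 582.902 / 768.939 = 0.758.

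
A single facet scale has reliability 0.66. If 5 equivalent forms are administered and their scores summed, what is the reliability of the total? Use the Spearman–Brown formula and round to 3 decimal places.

ρ_k = kρ / (1 + (k−1)ρ) = 5·0.66 / (1 + 4·0.66) = 3.300 / 3.640 = 0.907.

0.907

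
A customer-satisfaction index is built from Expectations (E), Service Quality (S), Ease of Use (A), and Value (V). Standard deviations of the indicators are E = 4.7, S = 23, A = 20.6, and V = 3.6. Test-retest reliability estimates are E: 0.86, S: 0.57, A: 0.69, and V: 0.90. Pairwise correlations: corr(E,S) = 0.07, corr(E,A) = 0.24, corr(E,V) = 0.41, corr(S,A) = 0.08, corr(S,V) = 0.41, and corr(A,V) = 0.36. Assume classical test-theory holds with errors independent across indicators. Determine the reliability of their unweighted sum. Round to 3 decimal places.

0.712

Var(E+S+A+V) = 4.7² + 23² + 20.6² + 3.6² + 2·[4.7·23·0.07 + 4.7·20.6·0.24 + 4.7·3.6·0.41 + 23·20.6·0.08 + 23·3.6·0.41 + 20.6·3.6·0.36] = 988.41 + 272.581 = 1260.99.
Because errors are independent across components, Cov(Tᵢ,Tⱼ) = Cov(Xᵢ,Xⱼ); the off-diagonal part of the true-score variance is the same as above.
True-score variance = [4.7²·0.86 + 23²·0.57 + 20.6²·0.69 + 3.6²·0.90] + 272.581 = 625 + 272.581 = 897.581.
Reliability = 897.581 / 1260.99 = 0.712.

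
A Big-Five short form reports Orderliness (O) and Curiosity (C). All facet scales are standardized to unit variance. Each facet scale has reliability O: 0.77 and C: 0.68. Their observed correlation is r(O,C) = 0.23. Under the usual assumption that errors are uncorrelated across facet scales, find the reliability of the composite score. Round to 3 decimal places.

Var(O+C) = 2 + 2·[0.23] = 2 + 0.46 = 2.46.
Under uncorrelated errors the observed covariances equal the true-score covariances, so only the own-variance terms attenuate.
True-score variance = [0.77 + 0.68] + 0.46 = 1.45 + 0.46 = 1.91.
Reliability = 1.91 / 2.46 = 0.776.

0.776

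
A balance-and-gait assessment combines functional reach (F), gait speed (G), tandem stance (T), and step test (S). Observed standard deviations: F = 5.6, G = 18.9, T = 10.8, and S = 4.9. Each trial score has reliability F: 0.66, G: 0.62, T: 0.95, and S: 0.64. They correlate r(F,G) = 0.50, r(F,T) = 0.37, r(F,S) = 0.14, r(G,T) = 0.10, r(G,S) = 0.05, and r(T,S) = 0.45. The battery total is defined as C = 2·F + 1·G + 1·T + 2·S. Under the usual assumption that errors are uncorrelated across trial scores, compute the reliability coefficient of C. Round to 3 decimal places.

0.815

Var(C) = 2²·5.6² + 18.9² + 10.8² + 2²·4.9² + 2·[2·5.6·18.9·0.50 + 2·5.6·10.8·0.37 + 4·5.6·4.9·0.14 + 18.9·10.8·0.10 + 2·18.9·4.9·0.05 + 2·10.8·4.9·0.45] = 695.33 + 486.525 = 1181.86.
Under uncorrelated errors the observed covariances equal the true-score covariances, so only the own-variance terms attenuate.
True-score variance = [2²·5.6²·0.66 + 18.9²·0.62 + 10.8²·0.95 + 2²·4.9²·0.64] + 486.525 = 476.534 + 486.525 = 963.059.
Reliability = 963.059 / 1181.86 = 0.815.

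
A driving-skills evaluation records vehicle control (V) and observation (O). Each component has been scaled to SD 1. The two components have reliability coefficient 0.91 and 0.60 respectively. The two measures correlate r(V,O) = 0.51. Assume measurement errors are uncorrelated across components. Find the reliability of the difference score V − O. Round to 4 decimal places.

Var(V−O) = 1 + 1 − 2·0.51 = 2 − 1.02 = 0.98.
Because errors are independent across components, Cov(Tᵢ,Tⱼ) = Cov(Xᵢ,Xⱼ); the off-diagonal part of the true-score variance is the same as above.
True-score variance = [0.91 + 0.60] − 1.02 = 1.51 − 1.02 = 0.49.
Reliability = 0.49 / 0.98 = 0.5000.

0.5000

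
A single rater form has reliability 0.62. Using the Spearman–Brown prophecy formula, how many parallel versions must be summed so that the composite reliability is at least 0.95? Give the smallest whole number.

12

k ≥ ρ*(1−ρ₁)/(ρ₁(1−ρ*)) = 0.95·0.38 / (0.62·0.05) = 11.645.
Smallest integer k = 12.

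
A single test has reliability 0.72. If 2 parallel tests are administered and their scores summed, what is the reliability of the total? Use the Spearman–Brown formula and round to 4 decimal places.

0.8372

ρ_k = kρ / (1 + (k−1)ρ) = 2·0.72 / (1 + 1·0.72) = 1.440 / 1.720 = 0.8372.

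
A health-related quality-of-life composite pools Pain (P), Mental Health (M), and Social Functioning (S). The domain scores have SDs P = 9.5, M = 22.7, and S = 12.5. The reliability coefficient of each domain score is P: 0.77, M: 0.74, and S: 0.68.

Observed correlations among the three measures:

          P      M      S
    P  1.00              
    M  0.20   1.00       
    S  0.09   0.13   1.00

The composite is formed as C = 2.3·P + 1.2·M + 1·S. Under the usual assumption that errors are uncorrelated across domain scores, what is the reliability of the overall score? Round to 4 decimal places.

Var(C) = 2.3²·9.5² + 1.2²·22.7² + 12.5² + 2·[2.76·9.5·22.7·0.20 + 2.3·9.5·12.5·0.09 + 1.2·22.7·12.5·0.13] = 1375.69 + 375.77 = 1751.46.
Because errors are independent across components, Cov(Tᵢ,Tⱼ) = Cov(Xᵢ,Xⱼ); the off-diagonal part of the true-score variance is the same as above.
True-score variance = [2.3²·9.5²·0.77 + 1.2²·22.7²·0.74 + 12.5²·0.68] + 375.77 = 1022.96 + 375.77 = 1398.73.
Reliability = 1398.73 / 1751.46 = 0.7986.

0.7986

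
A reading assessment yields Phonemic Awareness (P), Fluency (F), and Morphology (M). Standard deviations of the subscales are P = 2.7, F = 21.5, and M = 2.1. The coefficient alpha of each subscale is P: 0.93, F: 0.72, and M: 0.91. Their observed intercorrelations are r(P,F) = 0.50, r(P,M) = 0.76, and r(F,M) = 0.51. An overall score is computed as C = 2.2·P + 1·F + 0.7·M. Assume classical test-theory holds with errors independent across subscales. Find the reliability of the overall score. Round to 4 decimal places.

Var(C) = 2.2²·2.7² + 21.5² + 0.7²·2.1² + 2·[2.2·2.7·21.5·0.50 + 1.54·2.7·2.1·0.76 + 0.7·21.5·2.1·0.51] = 499.695 + 173.219 = 672.914.
With uncorrelated errors the cross-covariances are all true-score covariance, so they carry over unchanged; only the diagonal terms shrink to ρᵢσᵢ².
True-score variance = [2.2²·2.7²·0.93 + 21.5²·0.72 + 0.7²·2.1²·0.91] + 173.219 = 367.6 + 173.219 = 540.82.
Reliability = 540.82 / 672.914 = 0.8037.

0.8037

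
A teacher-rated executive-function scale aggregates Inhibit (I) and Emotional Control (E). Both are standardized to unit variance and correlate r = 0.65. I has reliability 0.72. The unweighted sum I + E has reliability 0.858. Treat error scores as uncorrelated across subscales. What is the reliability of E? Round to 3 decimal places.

Var(I+E) = 2 + 2·0.65 = 3.300.
True-score variance = ρ_I + ρ_E + 2·0.65, so 0.858 = (0.72 + ρ_E + 1.30) / 3.300.
ρ_E = 0.858·3.300 − 0.72 − 1.30 = 0.811.

0.811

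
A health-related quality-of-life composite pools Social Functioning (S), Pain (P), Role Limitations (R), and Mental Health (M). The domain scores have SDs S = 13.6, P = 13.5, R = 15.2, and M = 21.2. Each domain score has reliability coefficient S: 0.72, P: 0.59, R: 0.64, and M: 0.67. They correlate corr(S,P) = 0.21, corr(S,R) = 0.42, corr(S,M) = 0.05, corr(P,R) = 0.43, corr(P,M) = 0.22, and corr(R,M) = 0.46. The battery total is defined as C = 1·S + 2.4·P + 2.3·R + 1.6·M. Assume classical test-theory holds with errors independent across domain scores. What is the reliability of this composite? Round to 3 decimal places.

0.808

Var(C) = 13.6² + 2.4²·13.5² + 2.3²·15.2² + 1.6²·21.2² + 2·[2.4·13.6·13.5·0.21 + 2.3·13.6·15.2·0.42 + 1.6·13.6·21.2·0.05 + 5.52·13.5·15.2·0.43 + 3.84·13.5·21.2·0.22 + 3.68·15.2·21.2·0.46] = 3607.49 + 3179.25 = 6786.74.
Under uncorrelated errors the observed covariances equal the true-score covariances, so only the own-variance terms attenuate.
True-score variance = [13.6²·0.72 + 2.4²·13.5²·0.59 + 2.3²·15.2²·0.64 + 1.6²·21.2²·0.67] + 3179.25 = 2305.62 + 3179.25 = 5484.87.
Reliability = 5484.87 / 6786.74 = 0.808.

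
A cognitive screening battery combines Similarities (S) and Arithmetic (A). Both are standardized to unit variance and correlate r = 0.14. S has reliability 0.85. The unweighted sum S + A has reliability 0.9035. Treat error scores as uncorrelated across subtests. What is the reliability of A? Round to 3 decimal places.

Var(S+A) = 2 + 2·0.14 = 2.280.
True-score variance = ρ_S + ρ_A + 2·0.14, so 0.9035 = (0.85 + ρ_A + 0.28) / 2.280.
ρ_A = 0.9035·2.280 − 0.85 − 0.28 = 0.930.

0.930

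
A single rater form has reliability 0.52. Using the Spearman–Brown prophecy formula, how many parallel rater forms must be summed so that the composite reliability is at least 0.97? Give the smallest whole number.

k ≥ ρ*(1−ρ₁)/(ρ₁(1−ρ*)) = 0.97·0.48 / (0.52·0.03) = 29.846.
Smallest integer k = 30.

30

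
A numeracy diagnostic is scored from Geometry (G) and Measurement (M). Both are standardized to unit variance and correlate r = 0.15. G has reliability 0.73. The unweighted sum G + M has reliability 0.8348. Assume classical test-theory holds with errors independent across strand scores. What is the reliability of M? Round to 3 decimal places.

Var(G+M) = 2 + 2·0.15 = 2.300.
True-score variance = ρ_G + ρ_M + 2·0.15, so 0.8348 = (0.73 + ρ_M + 0.30) / 2.300.
ρ_M = 0.8348·2.300 − 0.73 − 0.30 = 0.890.

0.890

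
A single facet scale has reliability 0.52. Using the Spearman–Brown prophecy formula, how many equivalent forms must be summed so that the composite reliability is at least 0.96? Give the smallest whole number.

k ≥ ρ*(1−ρ₁)/(ρ₁(1−ρ*)) = 0.96·0.48 / (0.52·0.04) = 22.154.
Smallest integer k = 23.

23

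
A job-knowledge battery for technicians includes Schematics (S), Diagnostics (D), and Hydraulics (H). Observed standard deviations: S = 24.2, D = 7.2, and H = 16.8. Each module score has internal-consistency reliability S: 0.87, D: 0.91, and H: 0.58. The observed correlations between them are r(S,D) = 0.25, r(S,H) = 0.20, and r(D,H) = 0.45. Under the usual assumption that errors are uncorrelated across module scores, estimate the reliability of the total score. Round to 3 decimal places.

0.844

Var(S+D+H) = 24.2² + 7.2² + 16.8² + 2·[24.2·7.2·0.25 + 24.2·16.8·0.20 + 7.2·16.8·0.45] = 919.72 + 358.608 = 1278.33.
With uncorrelated errors the cross-covariances are all true-score covariance, so they carry over unchanged; only the diagonal terms shrink to ρᵢσᵢ².
True-score variance = [24.2²·0.87 + 7.2²·0.91 + 16.8²·0.58] + 358.608 = 720.38 + 358.608 = 1078.99.
Reliability = 1078.99 / 1278.33 = 0.844.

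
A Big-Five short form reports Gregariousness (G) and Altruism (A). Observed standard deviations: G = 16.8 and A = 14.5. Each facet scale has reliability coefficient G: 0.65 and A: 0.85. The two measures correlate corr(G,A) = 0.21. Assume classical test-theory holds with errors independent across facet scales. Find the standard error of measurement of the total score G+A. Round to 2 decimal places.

11.42

Var(total) = 492.49 + 102.312 = 594.802.
True-score variance = 362.168 + 102.312 = 464.481, so reliability = 0.7809.
Error variance = 594.802 − 464.481 = 130.322; SEM = √130.322 = 11.42.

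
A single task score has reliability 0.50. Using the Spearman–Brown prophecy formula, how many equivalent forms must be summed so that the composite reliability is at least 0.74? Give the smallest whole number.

k ≥ ρ*(1−ρ₁)/(ρ₁(1−ρ*)) = 0.74·0.50 / (0.50·0.26) = 2.846.
Smallest integer k = 3.

3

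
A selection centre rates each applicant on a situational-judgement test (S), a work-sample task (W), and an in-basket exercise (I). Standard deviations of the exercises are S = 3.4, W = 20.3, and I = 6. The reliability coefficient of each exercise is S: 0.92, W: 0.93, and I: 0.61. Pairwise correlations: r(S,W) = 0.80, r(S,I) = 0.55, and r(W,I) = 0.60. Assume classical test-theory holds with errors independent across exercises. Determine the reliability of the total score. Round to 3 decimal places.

Var(S+W+I) = 3.4² + 20.3² + 6² + 2·[3.4·20.3·0.80 + 3.4·6·0.55 + 20.3·6·0.60] = 459.65 + 279.032 = 738.682.
Under uncorrelated errors the observed covariances equal the true-score covariances, so only the own-variance terms attenuate.
True-score variance = [3.4²·0.92 + 20.3²·0.93 + 6²·0.61] + 279.032 = 415.839 + 279.032 = 694.871.
Reliability = 694.871 / 738.682 = 0.941.

0.941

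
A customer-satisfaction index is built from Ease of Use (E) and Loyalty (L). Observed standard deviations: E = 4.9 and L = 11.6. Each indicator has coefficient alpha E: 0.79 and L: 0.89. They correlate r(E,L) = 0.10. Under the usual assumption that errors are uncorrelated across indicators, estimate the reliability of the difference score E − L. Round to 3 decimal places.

Var(E−L) = 4.9² + 11.6² − 2·4.9·11.6·0.10 = 158.57 − 11.368 = 147.202.
With uncorrelated errors the cross-covariances are all true-score covariance, so they carry over unchanged; only the diagonal terms shrink to ρᵢσᵢ².
True-score variance = [4.9²·0.79 + 11.6²·0.89] − 11.368 = 138.726 − 11.368 = 127.358.
Reliability = 127.358 / 147.202 = 0.865.

0.865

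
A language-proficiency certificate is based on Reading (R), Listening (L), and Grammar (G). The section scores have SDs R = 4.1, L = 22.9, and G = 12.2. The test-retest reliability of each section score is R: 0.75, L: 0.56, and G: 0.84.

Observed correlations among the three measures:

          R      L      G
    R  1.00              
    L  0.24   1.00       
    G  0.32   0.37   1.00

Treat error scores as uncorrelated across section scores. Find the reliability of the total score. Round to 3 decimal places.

Var(R+L+G) = 4.1² + 22.9² + 12.2² + 2·[4.1·22.9·0.24 + 4.1·12.2·0.32 + 22.9·12.2·0.37] = 690.06 + 283.821 = 973.881.
With uncorrelated errors the cross-covariances are all true-score covariance, so they carry over unchanged; only the diagonal terms shrink to ρᵢσᵢ².
True-score variance = [4.1²·0.75 + 22.9²·0.56 + 12.2²·0.84] + 283.821 = 431.303 + 283.821 = 715.124.
Reliability = 715.124 / 973.881 = 0.734.

0.734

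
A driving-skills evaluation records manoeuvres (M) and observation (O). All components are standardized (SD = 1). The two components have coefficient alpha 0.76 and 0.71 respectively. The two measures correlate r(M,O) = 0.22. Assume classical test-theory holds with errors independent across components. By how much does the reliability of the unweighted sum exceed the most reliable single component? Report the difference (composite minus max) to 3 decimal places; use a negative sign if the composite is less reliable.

0.023

Var(sum) = 2 + 0.44 = 2.44; true-score variance = 1.47 + 0.44 = 1.91; composite reliability = 0.7828.
Max component reliability = 0.7600.
Difference = 0.7828 − 0.7600 = 0.023.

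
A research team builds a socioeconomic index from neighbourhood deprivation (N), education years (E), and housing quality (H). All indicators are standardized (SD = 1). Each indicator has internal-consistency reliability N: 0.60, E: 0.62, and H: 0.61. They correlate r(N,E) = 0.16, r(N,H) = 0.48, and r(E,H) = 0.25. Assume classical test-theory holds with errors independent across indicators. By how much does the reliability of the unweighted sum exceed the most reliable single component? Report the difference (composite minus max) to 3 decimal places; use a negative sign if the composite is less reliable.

0.135

Var(sum) = 3 + 1.78 = 4.78; true-score variance = 1.83 + 1.78 = 3.61; composite reliability = 0.7552.
Max component reliability = 0.6200.
Difference = 0.7552 − 0.6200 = 0.135.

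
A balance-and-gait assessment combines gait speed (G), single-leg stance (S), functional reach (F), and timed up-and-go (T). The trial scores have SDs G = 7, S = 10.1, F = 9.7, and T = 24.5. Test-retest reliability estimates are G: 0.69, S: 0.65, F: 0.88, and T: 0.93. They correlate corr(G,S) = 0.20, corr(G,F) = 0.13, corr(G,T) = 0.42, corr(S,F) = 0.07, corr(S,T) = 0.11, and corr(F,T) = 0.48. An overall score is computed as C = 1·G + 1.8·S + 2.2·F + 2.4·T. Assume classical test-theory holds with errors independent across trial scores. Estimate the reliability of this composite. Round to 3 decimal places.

0.931

Var(C) = 7² + 1.8²·10.1² + 2.2²·9.7² + 2.4²·24.5² + 2·[1.8·7·10.1·0.20 + 2.2·7·9.7·0.13 + 2.4·7·24.5·0.42 + 3.96·10.1·9.7·0.07 + 4.32·10.1·24.5·0.11 + 5.28·9.7·24.5·0.48] = 4292.35 + 1929.58 = 6221.93.
Under uncorrelated errors the observed covariances equal the true-score covariances, so only the own-variance terms attenuate.
True-score variance = [7²·0.69 + 1.8²·10.1²·0.65 + 2.2²·9.7²·0.88 + 2.4²·24.5²·0.93] + 1929.58 = 3864.81 + 1929.58 = 5794.39.
Reliability = 5794.39 / 6221.93 = 0.931.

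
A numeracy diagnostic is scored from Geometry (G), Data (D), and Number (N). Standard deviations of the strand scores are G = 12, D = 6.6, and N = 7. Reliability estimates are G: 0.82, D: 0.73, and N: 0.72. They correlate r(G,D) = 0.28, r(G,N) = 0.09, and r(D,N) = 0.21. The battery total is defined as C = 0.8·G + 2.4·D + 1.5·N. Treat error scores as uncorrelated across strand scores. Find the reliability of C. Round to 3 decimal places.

Var(C) = 0.8²·12² + 2.4²·6.6² + 1.5²·7² + 2·[1.92·12·6.6·0.28 + 1.2·12·7·0.09 + 3.6·6.6·7·0.21] = 453.316 + 173.154 = 626.47.
Under uncorrelated errors the observed covariances equal the true-score covariances, so only the own-variance terms attenuate.
True-score variance = [0.8²·12²·0.82 + 2.4²·6.6²·0.73 + 1.5²·7²·0.72] + 173.154 = 338.112 + 173.154 = 511.267.
Reliability = 511.267 / 626.47 = 0.816.

0.816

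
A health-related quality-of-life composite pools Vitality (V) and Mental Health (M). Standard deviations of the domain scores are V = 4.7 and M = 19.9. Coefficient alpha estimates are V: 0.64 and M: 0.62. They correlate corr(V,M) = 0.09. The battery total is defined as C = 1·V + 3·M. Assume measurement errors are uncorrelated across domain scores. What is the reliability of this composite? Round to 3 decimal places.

Var(C) = 4.7² + 3²·19.9² + 2·[3·4.7·19.9·0.09] = 3586.18 + 50.5062 = 3636.69.
Under uncorrelated errors the observed covariances equal the true-score covariances, so only the own-variance terms attenuate.
True-score variance = [4.7²·0.64 + 3²·19.9²·0.62] + 50.5062 = 2223.87 + 50.5062 = 2274.38.
Reliability = 2274.38 / 3636.69 = 0.625.

0.625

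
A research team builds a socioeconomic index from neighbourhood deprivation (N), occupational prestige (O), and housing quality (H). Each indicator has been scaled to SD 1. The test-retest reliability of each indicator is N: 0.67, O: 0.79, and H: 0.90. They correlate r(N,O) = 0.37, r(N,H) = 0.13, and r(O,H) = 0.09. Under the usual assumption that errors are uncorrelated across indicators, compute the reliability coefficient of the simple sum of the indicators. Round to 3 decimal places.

Var(N+O+H) = 3 + 2·[0.37 + 0.13 + 0.09] = 3 + 1.18 = 4.18.
Under uncorrelated errors the observed covariances equal the true-score covariances, so only the own-variance terms attenuate.
True-score variance = [0.67 + 0.79 + 0.90] + 1.18 = 2.36 + 1.18 = 3.54.
Reliability = 3.54 / 4.18 = 0.847.

0.847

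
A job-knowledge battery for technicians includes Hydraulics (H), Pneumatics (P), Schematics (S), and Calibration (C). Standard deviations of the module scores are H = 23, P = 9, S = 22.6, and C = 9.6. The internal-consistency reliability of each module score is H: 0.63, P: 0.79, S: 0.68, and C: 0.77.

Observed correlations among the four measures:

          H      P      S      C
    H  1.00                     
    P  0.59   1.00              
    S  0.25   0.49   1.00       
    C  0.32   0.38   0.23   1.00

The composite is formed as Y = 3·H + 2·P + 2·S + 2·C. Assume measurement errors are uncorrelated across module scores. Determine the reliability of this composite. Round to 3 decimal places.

Var(Y) = 3²·23² + 2²·9² + 2²·22.6² + 2²·9.6² + 2·[6·23·9·0.59 + 6·23·22.6·0.25 + 6·23·9.6·0.32 + 4·9·22.6·0.49 + 4·9·9.6·0.38 + 4·22.6·9.6·0.23] = 7496.68 + 5332.02 = 12828.7.
Under uncorrelated errors the observed covariances equal the true-score covariances, so only the own-variance terms attenuate.
True-score variance = [3²·23²·0.63 + 2²·9²·0.79 + 2²·22.6²·0.68 + 2²·9.6²·0.77] + 5332.02 = 4928.51 + 5332.02 = 10260.5.
Reliability = 10260.5 / 12828.7 = 0.800.

0.800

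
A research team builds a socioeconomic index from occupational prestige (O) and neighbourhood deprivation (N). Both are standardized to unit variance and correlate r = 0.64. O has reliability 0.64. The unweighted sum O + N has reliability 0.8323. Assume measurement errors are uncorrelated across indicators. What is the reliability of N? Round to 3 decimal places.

0.810

Var(O+N) = 2 + 2·0.64 = 3.280.
True-score variance = ρ_O + ρ_N + 2·0.64, so 0.8323 = (0.64 + ρ_N + 1.28) / 3.280.
ρ_N = 0.8323·3.280 − 0.64 − 1.28 = 0.810.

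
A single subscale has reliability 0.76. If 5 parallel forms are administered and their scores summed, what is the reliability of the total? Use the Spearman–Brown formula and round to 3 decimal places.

0.941

ρ_k = kρ / (1 + (k−1)ρ) = 5·0.76 / (1 + 4·0.76) = 3.800 / 4.040 = 0.941.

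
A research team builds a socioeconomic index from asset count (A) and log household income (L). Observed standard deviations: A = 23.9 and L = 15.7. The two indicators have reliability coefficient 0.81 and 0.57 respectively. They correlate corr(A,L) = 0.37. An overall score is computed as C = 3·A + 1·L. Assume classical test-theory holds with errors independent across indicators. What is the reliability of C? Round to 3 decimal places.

Var(C) = 3²·23.9² + 15.7² + 2·[3·23.9·15.7·0.37] = 5387.38 + 833.011 = 6220.39.
Because errors are independent across components, Cov(Tᵢ,Tⱼ) = Cov(Xᵢ,Xⱼ); the off-diagonal part of the true-score variance is the same as above.
True-score variance = [3²·23.9²·0.81 + 15.7²·0.57] + 833.011 = 4304.62 + 833.011 = 5137.63.
Reliability = 5137.63 / 6220.39 = 0.826.

0.826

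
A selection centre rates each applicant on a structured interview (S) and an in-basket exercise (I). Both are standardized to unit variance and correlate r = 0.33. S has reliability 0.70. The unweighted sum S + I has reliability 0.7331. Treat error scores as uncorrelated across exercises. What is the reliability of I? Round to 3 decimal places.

Var(S+I) = 2 + 2·0.33 = 2.660.
True-score variance = ρ_S + ρ_I + 2·0.33, so 0.7331 = (0.70 + ρ_I + 0.66) / 2.660.
ρ_I = 0.7331·2.660 − 0.70 − 0.66 = 0.590.

0.590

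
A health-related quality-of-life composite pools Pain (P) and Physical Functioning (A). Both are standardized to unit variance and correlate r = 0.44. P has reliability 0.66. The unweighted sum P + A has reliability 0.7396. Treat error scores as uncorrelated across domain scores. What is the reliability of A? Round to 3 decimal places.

Var(P+A) = 2 + 2·0.44 = 2.880.
True-score variance = ρ_P + ρ_A + 2·0.44, so 0.7396 = (0.66 + ρ_A + 0.88) / 2.880.
ρ_A = 0.7396·2.880 − 0.66 − 0.88 = 0.590.

0.590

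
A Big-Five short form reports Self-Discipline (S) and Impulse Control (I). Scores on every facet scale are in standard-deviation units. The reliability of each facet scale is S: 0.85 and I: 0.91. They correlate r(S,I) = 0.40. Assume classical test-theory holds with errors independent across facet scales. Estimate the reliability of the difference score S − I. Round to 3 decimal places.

Var(S−I) = 1 + 1 − 2·0.40 = 2 − 0.8 = 1.2.
Because errors are independent across components, Cov(Tᵢ,Tⱼ) = Cov(Xᵢ,Xⱼ); the off-diagonal part of the true-score variance is the same as above.
True-score variance = [0.85 + 0.91] − 0.8 = 1.76 − 0.8 = 0.96.
Reliability = 0.96 / 1.2 = 0.800.

0.800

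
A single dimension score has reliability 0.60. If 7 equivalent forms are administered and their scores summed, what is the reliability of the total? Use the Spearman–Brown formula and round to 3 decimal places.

0.913

ρ_k = kρ / (1 + (k−1)ρ) = 7·0.60 / (1 + 6·0.60) = 4.200 / 4.600 = 0.913.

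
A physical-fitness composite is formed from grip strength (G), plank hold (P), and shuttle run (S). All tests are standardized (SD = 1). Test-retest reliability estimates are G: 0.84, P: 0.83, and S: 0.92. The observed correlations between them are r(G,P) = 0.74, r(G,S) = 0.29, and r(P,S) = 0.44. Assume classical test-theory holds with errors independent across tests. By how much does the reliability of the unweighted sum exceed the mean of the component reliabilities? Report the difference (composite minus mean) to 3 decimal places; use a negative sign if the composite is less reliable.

Var(sum) = 3 + 2.94 = 5.94; true-score variance = 2.59 + 2.94 = 5.53; composite reliability = 0.9310.
Mean component reliability = 0.8633.
Difference = 0.9310 − 0.8633 = 0.068.

0.068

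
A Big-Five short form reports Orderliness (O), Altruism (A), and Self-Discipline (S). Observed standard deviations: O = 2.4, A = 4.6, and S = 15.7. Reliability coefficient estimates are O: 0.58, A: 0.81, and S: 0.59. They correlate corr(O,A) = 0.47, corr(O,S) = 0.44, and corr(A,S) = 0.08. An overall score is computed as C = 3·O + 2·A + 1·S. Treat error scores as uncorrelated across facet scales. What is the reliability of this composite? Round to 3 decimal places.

0.755

Var(C) = 3²·2.4² + 2²·4.6² + 15.7² + 2·[6·2.4·4.6·0.47 + 3·2.4·15.7·0.44 + 2·4.6·15.7·0.08] = 382.97 + 184.851 = 567.821.
Under uncorrelated errors the observed covariances equal the true-score covariances, so only the own-variance terms attenuate.
True-score variance = [3²·2.4²·0.58 + 2²·4.6²·0.81 + 15.7²·0.59] + 184.851 = 244.055 + 184.851 = 428.906.
Reliability = 428.906 / 567.821 = 0.755.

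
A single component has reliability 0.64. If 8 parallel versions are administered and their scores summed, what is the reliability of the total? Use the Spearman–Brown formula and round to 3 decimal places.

0.934

ρ_k = kρ / (1 + (k−1)ρ) = 8·0.64 / (1 + 7·0.64) = 5.120 / 5.480 = 0.934.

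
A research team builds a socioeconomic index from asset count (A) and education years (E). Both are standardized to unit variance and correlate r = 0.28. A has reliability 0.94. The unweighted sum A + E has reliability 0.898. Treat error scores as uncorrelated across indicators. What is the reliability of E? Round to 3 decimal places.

0.799

Var(A+E) = 2 + 2·0.28 = 2.560.
True-score variance = ρ_A + ρ_E + 2·0.28, so 0.898 = (0.94 + ρ_E + 0.56) / 2.560.
ρ_E = 0.898·2.560 − 0.94 − 0.56 = 0.799.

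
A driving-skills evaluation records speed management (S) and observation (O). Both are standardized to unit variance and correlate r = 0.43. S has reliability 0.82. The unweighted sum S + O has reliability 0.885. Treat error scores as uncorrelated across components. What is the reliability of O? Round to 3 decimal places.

0.851

Var(S+O) = 2 + 2·0.43 = 2.860.
True-score variance = ρ_S + ρ_O + 2·0.43, so 0.885 = (0.82 + ρ_O + 0.86) / 2.860.
ρ_O = 0.885·2.860 − 0.82 − 0.86 = 0.851.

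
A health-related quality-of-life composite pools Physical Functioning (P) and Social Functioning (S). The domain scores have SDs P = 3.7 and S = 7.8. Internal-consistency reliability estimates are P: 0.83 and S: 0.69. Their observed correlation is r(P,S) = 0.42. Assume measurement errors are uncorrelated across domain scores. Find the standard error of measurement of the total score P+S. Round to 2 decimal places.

4.60

Var(total) = 74.53 + 24.2424 = 98.7724.
True-score variance = 53.3423 + 24.2424 = 77.5847, so reliability = 0.7855.
Error variance = 98.7724 − 77.5847 = 21.1877; SEM = √21.1877 = 4.60.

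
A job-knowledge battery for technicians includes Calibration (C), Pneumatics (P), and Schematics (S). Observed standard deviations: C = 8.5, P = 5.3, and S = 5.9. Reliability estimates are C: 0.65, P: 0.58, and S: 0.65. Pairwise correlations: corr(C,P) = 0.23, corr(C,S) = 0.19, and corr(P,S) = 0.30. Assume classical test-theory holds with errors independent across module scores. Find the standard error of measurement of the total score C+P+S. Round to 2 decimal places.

Var(total) = 135.15 + 58.542 = 193.692.
True-score variance = 85.8812 + 58.542 = 144.423, so reliability = 0.7456.
Error variance = 193.692 − 144.423 = 49.2688; SEM = √49.2688 = 7.02.

7.02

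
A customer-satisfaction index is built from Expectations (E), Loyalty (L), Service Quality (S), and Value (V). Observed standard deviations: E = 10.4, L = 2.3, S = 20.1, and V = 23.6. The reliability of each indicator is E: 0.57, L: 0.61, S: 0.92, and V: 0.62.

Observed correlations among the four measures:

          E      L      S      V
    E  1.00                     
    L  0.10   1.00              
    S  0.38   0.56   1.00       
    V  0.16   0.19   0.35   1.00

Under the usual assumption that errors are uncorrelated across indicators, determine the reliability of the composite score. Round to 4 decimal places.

Var(E+L+S+V) = 10.4² + 2.3² + 20.1² + 23.6² + 2·[10.4·2.3·0.10 + 10.4·20.1·0.38 + 10.4·23.6·0.16 + 2.3·20.1·0.56 + 2.3·23.6·0.19 + 20.1·23.6·0.35] = 1074.42 + 646.651 = 1721.07.
With uncorrelated errors the cross-covariances are all true-score covariance, so they carry over unchanged; only the diagonal terms shrink to ρᵢσᵢ².
True-score variance = [10.4²·0.57 + 2.3²·0.61 + 20.1²·0.92 + 23.6²·0.62] + 646.651 = 781.883 + 646.651 = 1428.53.
Reliability = 1428.53 / 1721.07 = 0.8300.

0.8300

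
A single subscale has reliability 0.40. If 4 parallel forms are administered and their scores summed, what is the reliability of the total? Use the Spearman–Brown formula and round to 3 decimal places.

0.727

ρ_k = kρ / (1 + (k−1)ρ) = 4·0.40 / (1 + 3·0.40) = 1.600 / 2.200 = 0.727.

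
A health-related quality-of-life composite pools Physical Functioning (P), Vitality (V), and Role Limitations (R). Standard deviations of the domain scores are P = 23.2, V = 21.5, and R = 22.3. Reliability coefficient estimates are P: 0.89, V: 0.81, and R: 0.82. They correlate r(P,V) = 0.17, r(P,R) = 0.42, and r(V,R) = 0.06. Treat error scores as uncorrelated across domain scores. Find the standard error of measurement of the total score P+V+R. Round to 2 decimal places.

Var(total) = 1497.78 + 661.708 = 2159.49.
True-score variance = 1261.23 + 661.708 = 1922.94, so reliability = 0.8905.
Error variance = 2159.49 − 1922.94 = 236.546; SEM = √236.546 = 15.38.

15.38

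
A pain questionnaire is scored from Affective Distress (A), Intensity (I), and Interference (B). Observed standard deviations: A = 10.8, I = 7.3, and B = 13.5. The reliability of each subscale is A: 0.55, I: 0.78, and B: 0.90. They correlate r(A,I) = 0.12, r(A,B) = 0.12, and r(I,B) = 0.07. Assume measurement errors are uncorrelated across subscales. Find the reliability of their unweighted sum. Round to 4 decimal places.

Var(A+I+B) = 10.8² + 7.3² + 13.5² + 2·[10.8·7.3·0.12 + 10.8·13.5·0.12 + 7.3·13.5·0.07] = 352.18 + 67.7106 = 419.891.
Because errors are independent across components, Cov(Tᵢ,Tⱼ) = Cov(Xᵢ,Xⱼ); the off-diagonal part of the true-score variance is the same as above.
True-score variance = [10.8²·0.55 + 7.3²·0.78 + 13.5²·0.90] + 67.7106 = 269.743 + 67.7106 = 337.454.
Reliability = 337.454 / 419.891 = 0.8037.

0.8037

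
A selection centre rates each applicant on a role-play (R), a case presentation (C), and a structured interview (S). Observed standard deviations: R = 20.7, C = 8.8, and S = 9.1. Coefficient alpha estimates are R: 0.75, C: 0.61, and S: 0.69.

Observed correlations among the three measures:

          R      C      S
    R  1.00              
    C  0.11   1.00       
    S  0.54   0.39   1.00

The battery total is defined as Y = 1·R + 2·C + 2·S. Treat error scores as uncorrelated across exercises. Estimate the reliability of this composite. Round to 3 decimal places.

0.817

Var(Y) = 20.7² + 2²·8.8² + 2²·9.1² + 2·[2·20.7·8.8·0.11 + 2·20.7·9.1·0.54 + 4·8.8·9.1·0.39] = 1069.49 + 736.879 = 1806.37.
With uncorrelated errors the cross-covariances are all true-score covariance, so they carry over unchanged; only the diagonal terms shrink to ρᵢσᵢ².
True-score variance = [20.7²·0.75 + 2²·8.8²·0.61 + 2²·9.1²·0.69] + 736.879 = 738.877 + 736.879 = 1475.76.
Reliability = 1475.76 / 1806.37 = 0.817.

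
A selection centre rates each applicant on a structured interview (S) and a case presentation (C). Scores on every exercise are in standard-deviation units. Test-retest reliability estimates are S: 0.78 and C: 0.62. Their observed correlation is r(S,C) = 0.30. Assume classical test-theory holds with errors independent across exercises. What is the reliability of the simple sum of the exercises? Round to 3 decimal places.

Var(S+C) = 2 + 2·[0.30] = 2 + 0.6 = 2.6.
Because errors are independent across components, Cov(Tᵢ,Tⱼ) = Cov(Xᵢ,Xⱼ); the off-diagonal part of the true-score variance is the same as above.
True-score variance = [0.78 + 0.62] + 0.6 = 1.4 + 0.6 = 2.
Reliability = 2 / 2.6 = 0.769.

0.769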